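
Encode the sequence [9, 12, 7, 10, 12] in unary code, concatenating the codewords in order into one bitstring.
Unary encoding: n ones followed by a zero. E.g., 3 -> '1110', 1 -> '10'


Encode each number as n ones followed by a terminating 0:
  9 -> 1111111110 (10 bits)
  12 -> 1111111111110 (13 bits)
  7 -> 11111110 (8 bits)
  10 -> 11111111110 (11 bits)
  12 -> 1111111111110 (13 bits)
Total length = 10 + 13 + 8 + 11 + 13 = 55 bits.

Unary([9, 12, 7, 10, 12]) = 1111111110111111111111011111110111111111101111111111110 (55 bits)


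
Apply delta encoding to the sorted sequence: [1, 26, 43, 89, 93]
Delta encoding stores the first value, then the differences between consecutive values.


First value: 1
Deltas:
  26 - 1 = 25
  43 - 26 = 17
  89 - 43 = 46
  93 - 89 = 4


Delta encoded: [1, 25, 17, 46, 4]


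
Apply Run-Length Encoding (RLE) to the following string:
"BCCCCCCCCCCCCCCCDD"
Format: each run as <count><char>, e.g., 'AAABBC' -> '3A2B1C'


Scanning runs left to right:
  i=0: run of 'B' x 1 -> '1B'
  i=1: run of 'C' x 15 -> '15C'
  i=16: run of 'D' x 2 -> '2D'

RLE = 1B15C2D


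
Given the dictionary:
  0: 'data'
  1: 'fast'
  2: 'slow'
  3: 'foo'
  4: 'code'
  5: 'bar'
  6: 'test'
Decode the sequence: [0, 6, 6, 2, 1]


Look up each index in the dictionary:
  0 -> 'data'
  6 -> 'test'
  6 -> 'test'
  2 -> 'slow'
  1 -> 'fast'

Decoded: "data test test slow fast"


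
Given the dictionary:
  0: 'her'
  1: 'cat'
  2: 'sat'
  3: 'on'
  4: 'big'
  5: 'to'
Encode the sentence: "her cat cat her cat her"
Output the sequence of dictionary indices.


Look up each word in the dictionary:
  'her' -> 0
  'cat' -> 1
  'cat' -> 1
  'her' -> 0
  'cat' -> 1
  'her' -> 0

Encoded: [0, 1, 1, 0, 1, 0]


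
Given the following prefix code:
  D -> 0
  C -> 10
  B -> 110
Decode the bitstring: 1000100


Decoding step by step:
Bits 10 -> C
Bits 0 -> D
Bits 0 -> D
Bits 10 -> C
Bits 0 -> D


Decoded message: CDDCD


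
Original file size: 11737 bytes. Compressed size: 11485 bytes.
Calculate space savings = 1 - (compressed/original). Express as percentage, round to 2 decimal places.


ratio = compressed/original = 11485/11737 = 0.978529
savings = 1 - ratio = 1 - 0.978529 = 0.021471
as a percentage: 0.021471 * 100 = 2.15%

Space savings = 1 - 11485/11737 = 2.15%


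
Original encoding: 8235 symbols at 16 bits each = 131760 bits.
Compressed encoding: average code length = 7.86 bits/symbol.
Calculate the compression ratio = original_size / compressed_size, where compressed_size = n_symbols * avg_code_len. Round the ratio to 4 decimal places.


original_size = n_symbols * orig_bits = 8235 * 16 = 131760 bits
compressed_size = n_symbols * avg_code_len = 8235 * 7.86 = 64727.1 bits
ratio = original_size / compressed_size = 131760 / 64727.1 = 2.0356

Compression ratio = 2.0356


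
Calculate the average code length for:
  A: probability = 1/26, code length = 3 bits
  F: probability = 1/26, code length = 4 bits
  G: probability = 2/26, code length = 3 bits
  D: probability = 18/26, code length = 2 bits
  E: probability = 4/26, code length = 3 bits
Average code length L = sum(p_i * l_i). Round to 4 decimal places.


Weighted contributions p_i * l_i:
  A: (1/26) * 3 = 3/26
  F: (1/26) * 4 = 4/26
  G: (2/26) * 3 = 6/26
  D: (18/26) * 2 = 36/26
  E: (4/26) * 3 = 12/26
Sum = (3 + 4 + 6 + 36 + 12)/26 = 61/26

L = 61/26 = 2.3462 bits/symbol


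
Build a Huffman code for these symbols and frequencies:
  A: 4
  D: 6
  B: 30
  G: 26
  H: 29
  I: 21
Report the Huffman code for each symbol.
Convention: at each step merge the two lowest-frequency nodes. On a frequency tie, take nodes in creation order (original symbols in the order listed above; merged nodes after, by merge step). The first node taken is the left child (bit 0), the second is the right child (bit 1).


Huffman tree construction:
Step 1: Merge A(4) + D(6) = 10
Step 2: Merge (A+D)(10) + I(21) = 31
Step 3: Merge G(26) + H(29) = 55
Step 4: Merge B(30) + ((A+D)+I)(31) = 61
Step 5: Merge (G+H)(55) + (B+((A+D)+I))(61) = 116
Read each symbol's code off the tree from the root (left child = 0, right child = 1).

Codes:
  A: 1100 (length 4)
  D: 1101 (length 4)
  B: 10 (length 2)
  G: 00 (length 2)
  H: 01 (length 2)
  I: 111 (length 3)
Average code length: 273/116 = 2.3534 bits/symbol


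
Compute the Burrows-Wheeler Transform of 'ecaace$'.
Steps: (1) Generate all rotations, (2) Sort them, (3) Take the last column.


Rotations (sorted):
  0: $ecaace -> last char: e
  1: aace$ec -> last char: c
  2: ace$eca -> last char: a
  3: caace$e -> last char: e
  4: ce$ecaa -> last char: a
  5: e$ecaac -> last char: c
  6: ecaace$ -> last char: $


BWT = ecaeac$


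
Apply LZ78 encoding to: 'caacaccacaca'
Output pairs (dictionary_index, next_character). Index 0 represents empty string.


LZ78 encoding steps:
Dictionary: {0: ''}
Step 1: w='' (idx 0), next='c' -> output (0, 'c'), add 'c' as idx 1
Step 2: w='' (idx 0), next='a' -> output (0, 'a'), add 'a' as idx 2
Step 3: w='a' (idx 2), next='c' -> output (2, 'c'), add 'ac' as idx 3
Step 4: w='ac' (idx 3), next='c' -> output (3, 'c'), add 'acc' as idx 4
Step 5: w='ac' (idx 3), next='a' -> output (3, 'a'), add 'aca' as idx 5
Step 6: w='c' (idx 1), next='a' -> output (1, 'a'), add 'ca' as idx 6


Encoded: [(0, 'c'), (0, 'a'), (2, 'c'), (3, 'c'), (3, 'a'), (1, 'a')]


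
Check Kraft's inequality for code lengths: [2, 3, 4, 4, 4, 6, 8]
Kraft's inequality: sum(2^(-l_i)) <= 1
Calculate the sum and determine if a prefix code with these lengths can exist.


Sum = 2^(-2) + 2^(-3) + 2^(-4) + 2^(-4) + 2^(-4) + 2^(-6) + 2^(-8)
    = 0.25 + 0.125 + 0.0625 + 0.0625 + 0.0625 + 0.015625 + 0.00390625
    = 149/256 = 0.58203125
Since 0.58203125 <= 1, Kraft's inequality IS satisfied.
A prefix code with these lengths CAN exist.

Kraft sum = 0.58203125. Satisfied.


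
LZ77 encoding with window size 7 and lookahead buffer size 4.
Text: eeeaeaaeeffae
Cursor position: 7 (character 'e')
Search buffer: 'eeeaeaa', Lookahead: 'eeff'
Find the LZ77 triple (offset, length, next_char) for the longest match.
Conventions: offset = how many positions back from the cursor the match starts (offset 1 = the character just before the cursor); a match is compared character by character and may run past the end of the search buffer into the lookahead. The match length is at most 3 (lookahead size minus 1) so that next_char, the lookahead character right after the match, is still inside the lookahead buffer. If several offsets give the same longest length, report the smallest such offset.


Try each offset into the search buffer:
  offset=1 (pos 6, char 'a'): match length 0
  offset=2 (pos 5, char 'a'): match length 0
  offset=3 (pos 4, char 'e'): match length 1
  offset=4 (pos 3, char 'a'): match length 0
  offset=5 (pos 2, char 'e'): match length 1
  offset=6 (pos 1, char 'e'): match length 2
  offset=7 (pos 0, char 'e'): match length 2
Longest match has length 2, found at offsets 6, 7; take the smallest, offset 6.
next_char = character at position 7 + 2 = 9 -> 'f'

Best match: offset=6, length=2 (matching 'ee' starting at position 1)
LZ77 triple: (6, 2, 'f')


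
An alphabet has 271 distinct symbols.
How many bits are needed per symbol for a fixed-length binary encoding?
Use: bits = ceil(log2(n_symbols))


log2(271) = 8.0821
Bracket: 2^8 = 256 < 271 <= 2^9 = 512
So ceil(log2(271)) = 9

bits = ceil(log2(271)) = ceil(8.0821) = 9 bits


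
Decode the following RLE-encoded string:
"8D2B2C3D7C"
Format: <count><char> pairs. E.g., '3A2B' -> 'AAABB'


Expanding each <count><char> pair:
  8D -> 'DDDDDDDD'
  2B -> 'BB'
  2C -> 'CC'
  3D -> 'DDD'
  7C -> 'CCCCCCC'

Decoded = DDDDDDDDBBCCDDDCCCCCCC


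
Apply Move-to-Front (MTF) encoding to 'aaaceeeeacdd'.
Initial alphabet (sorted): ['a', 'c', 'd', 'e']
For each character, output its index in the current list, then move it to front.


MTF encoding:
'a': index 0 in ['a', 'c', 'd', 'e'] -> ['a', 'c', 'd', 'e']
'a': index 0 in ['a', 'c', 'd', 'e'] -> ['a', 'c', 'd', 'e']
'a': index 0 in ['a', 'c', 'd', 'e'] -> ['a', 'c', 'd', 'e']
'c': index 1 in ['a', 'c', 'd', 'e'] -> ['c', 'a', 'd', 'e']
'e': index 3 in ['c', 'a', 'd', 'e'] -> ['e', 'c', 'a', 'd']
'e': index 0 in ['e', 'c', 'a', 'd'] -> ['e', 'c', 'a', 'd']
'e': index 0 in ['e', 'c', 'a', 'd'] -> ['e', 'c', 'a', 'd']
'e': index 0 in ['e', 'c', 'a', 'd'] -> ['e', 'c', 'a', 'd']
'a': index 2 in ['e', 'c', 'a', 'd'] -> ['a', 'e', 'c', 'd']
'c': index 2 in ['a', 'e', 'c', 'd'] -> ['c', 'a', 'e', 'd']
'd': index 3 in ['c', 'a', 'e', 'd'] -> ['d', 'c', 'a', 'e']
'd': index 0 in ['d', 'c', 'a', 'e'] -> ['d', 'c', 'a', 'e']


Output: [0, 0, 0, 1, 3, 0, 0, 0, 2, 2, 3, 0]


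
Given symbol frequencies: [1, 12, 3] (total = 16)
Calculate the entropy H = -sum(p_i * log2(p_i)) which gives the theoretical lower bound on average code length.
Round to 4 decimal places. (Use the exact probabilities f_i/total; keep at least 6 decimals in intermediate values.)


Per-symbol terms -p_i * log2(p_i) with p_i = f_i/16:
  p = 1/16 = 0.062500: log2(p) = -4.000000, -p*log2(p) = 0.250000
  p = 12/16 = 0.750000: log2(p) = -0.415037, -p*log2(p) = 0.311278
  p = 3/16 = 0.187500: log2(p) = -2.415037, -p*log2(p) = 0.452820
H = 0.250000 + 0.311278 + 0.452820 = 1.014098

H = 1.0141 bits/symbol


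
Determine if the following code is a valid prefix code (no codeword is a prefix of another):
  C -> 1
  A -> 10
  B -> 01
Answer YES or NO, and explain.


Checking each pair (does one codeword prefix another?):
  C='1' vs A='10': prefix -- VIOLATION

NO -- this is NOT a valid prefix code. C (1) is a prefix of A (10).


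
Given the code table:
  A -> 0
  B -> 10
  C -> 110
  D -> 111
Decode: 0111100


Decoding:
0 -> A
111 -> D
10 -> B
0 -> A


Result: ADBA


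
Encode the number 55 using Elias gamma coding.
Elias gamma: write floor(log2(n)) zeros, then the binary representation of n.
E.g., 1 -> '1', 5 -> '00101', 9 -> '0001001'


num_bits = floor(log2(55)) + 1 = 6
leading_zeros = num_bits - 1 = 5
binary(55) = 110111

Elias gamma(55) = '00000' + '110111' = 00000110111 (11 bits)


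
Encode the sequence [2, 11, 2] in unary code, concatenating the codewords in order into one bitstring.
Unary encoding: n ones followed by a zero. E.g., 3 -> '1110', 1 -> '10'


Encode each number as n ones followed by a terminating 0:
  2 -> 110 (3 bits)
  11 -> 111111111110 (12 bits)
  2 -> 110 (3 bits)
Total length = 3 + 12 + 3 = 18 bits.

Unary([2, 11, 2]) = 110111111111110110 (18 bits)


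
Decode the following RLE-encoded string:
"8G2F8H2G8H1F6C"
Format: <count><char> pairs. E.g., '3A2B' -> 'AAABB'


Expanding each <count><char> pair:
  8G -> 'GGGGGGGG'
  2F -> 'FF'
  8H -> 'HHHHHHHH'
  2G -> 'GG'
  8H -> 'HHHHHHHH'
  1F -> 'F'
  6C -> 'CCCCCC'

Decoded = GGGGGGGGFFHHHHHHHHGGHHHHHHHHFCCCCCC


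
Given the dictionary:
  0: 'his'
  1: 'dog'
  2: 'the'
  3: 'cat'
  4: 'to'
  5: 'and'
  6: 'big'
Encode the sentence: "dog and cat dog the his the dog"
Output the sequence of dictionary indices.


Look up each word in the dictionary:
  'dog' -> 1
  'and' -> 5
  'cat' -> 3
  'dog' -> 1
  'the' -> 2
  'his' -> 0
  'the' -> 2
  'dog' -> 1

Encoded: [1, 5, 3, 1, 2, 0, 2, 1]


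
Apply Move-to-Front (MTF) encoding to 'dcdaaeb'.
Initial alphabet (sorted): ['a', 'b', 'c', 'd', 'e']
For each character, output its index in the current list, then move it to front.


MTF encoding:
'd': index 3 in ['a', 'b', 'c', 'd', 'e'] -> ['d', 'a', 'b', 'c', 'e']
'c': index 3 in ['d', 'a', 'b', 'c', 'e'] -> ['c', 'd', 'a', 'b', 'e']
'd': index 1 in ['c', 'd', 'a', 'b', 'e'] -> ['d', 'c', 'a', 'b', 'e']
'a': index 2 in ['d', 'c', 'a', 'b', 'e'] -> ['a', 'd', 'c', 'b', 'e']
'a': index 0 in ['a', 'd', 'c', 'b', 'e'] -> ['a', 'd', 'c', 'b', 'e']
'e': index 4 in ['a', 'd', 'c', 'b', 'e'] -> ['e', 'a', 'd', 'c', 'b']
'b': index 4 in ['e', 'a', 'd', 'c', 'b'] -> ['b', 'e', 'a', 'd', 'c']


Output: [3, 3, 1, 2, 0, 4, 4]


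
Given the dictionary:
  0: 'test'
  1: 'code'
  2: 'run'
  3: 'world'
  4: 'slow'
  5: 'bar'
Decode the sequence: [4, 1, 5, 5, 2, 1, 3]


Look up each index in the dictionary:
  4 -> 'slow'
  1 -> 'code'
  5 -> 'bar'
  5 -> 'bar'
  2 -> 'run'
  1 -> 'code'
  3 -> 'world'

Decoded: "slow code bar bar run code world"


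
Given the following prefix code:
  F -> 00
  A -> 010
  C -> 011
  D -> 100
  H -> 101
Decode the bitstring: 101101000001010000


Decoding step by step:
Bits 101 -> H
Bits 101 -> H
Bits 00 -> F
Bits 00 -> F
Bits 010 -> A
Bits 100 -> D
Bits 00 -> F


Decoded message: HHFFADF


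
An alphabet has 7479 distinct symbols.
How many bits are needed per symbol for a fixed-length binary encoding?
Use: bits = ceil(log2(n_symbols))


log2(7479) = 12.8686
Bracket: 2^12 = 4096 < 7479 <= 2^13 = 8192
So ceil(log2(7479)) = 13

bits = ceil(log2(7479)) = ceil(12.8686) = 13 bits


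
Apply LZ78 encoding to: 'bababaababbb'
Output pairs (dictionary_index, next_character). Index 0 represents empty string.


LZ78 encoding steps:
Dictionary: {0: ''}
Step 1: w='' (idx 0), next='b' -> output (0, 'b'), add 'b' as idx 1
Step 2: w='' (idx 0), next='a' -> output (0, 'a'), add 'a' as idx 2
Step 3: w='b' (idx 1), next='a' -> output (1, 'a'), add 'ba' as idx 3
Step 4: w='ba' (idx 3), next='a' -> output (3, 'a'), add 'baa' as idx 4
Step 5: w='ba' (idx 3), next='b' -> output (3, 'b'), add 'bab' as idx 5
Step 6: w='b' (idx 1), next='b' -> output (1, 'b'), add 'bb' as idx 6


Encoded: [(0, 'b'), (0, 'a'), (1, 'a'), (3, 'a'), (3, 'b'), (1, 'b')]


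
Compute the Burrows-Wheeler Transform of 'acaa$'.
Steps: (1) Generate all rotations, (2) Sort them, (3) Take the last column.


Rotations (sorted):
  0: $acaa -> last char: a
  1: a$aca -> last char: a
  2: aa$ac -> last char: c
  3: acaa$ -> last char: $
  4: caa$a -> last char: a


BWT = aac$a


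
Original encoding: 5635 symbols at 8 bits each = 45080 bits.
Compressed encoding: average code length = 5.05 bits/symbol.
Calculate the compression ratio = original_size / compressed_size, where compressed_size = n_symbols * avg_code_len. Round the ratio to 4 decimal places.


original_size = n_symbols * orig_bits = 5635 * 8 = 45080 bits
compressed_size = n_symbols * avg_code_len = 5635 * 5.05 = 28456.75 bits
ratio = original_size / compressed_size = 45080 / 28456.75 = 1.5842

Compression ratio = 1.5842


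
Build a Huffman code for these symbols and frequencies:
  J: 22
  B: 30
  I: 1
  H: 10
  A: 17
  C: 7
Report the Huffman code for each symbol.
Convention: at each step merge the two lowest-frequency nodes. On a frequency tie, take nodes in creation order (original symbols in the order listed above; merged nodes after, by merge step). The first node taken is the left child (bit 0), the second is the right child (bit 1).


Huffman tree construction:
Step 1: Merge I(1) + C(7) = 8
Step 2: Merge (I+C)(8) + H(10) = 18
Step 3: Merge A(17) + ((I+C)+H)(18) = 35
Step 4: Merge J(22) + B(30) = 52
Step 5: Merge (A+((I+C)+H))(35) + (J+B)(52) = 87
Read each symbol's code off the tree from the root (left child = 0, right child = 1).

Codes:
  J: 10 (length 2)
  B: 11 (length 2)
  I: 0100 (length 4)
  H: 011 (length 3)
  A: 00 (length 2)
  C: 0101 (length 4)
Average code length: 200/87 = 2.2989 bits/symbol


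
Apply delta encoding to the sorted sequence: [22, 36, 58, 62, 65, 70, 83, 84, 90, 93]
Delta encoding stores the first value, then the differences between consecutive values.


First value: 22
Deltas:
  36 - 22 = 14
  58 - 36 = 22
  62 - 58 = 4
  65 - 62 = 3
  70 - 65 = 5
  83 - 70 = 13
  84 - 83 = 1
  90 - 84 = 6
  93 - 90 = 3


Delta encoded: [22, 14, 22, 4, 3, 5, 13, 1, 6, 3]


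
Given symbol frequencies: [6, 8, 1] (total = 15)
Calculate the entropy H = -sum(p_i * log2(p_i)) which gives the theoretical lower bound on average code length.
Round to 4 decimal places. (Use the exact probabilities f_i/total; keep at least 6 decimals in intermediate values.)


Per-symbol terms -p_i * log2(p_i) with p_i = f_i/15:
  p = 6/15 = 0.400000: log2(p) = -1.321928, -p*log2(p) = 0.528771
  p = 8/15 = 0.533333: log2(p) = -0.906891, -p*log2(p) = 0.483675
  p = 1/15 = 0.066667: log2(p) = -3.906891, -p*log2(p) = 0.260459
H = 0.528771 + 0.483675 + 0.260459 = 1.272905

H = 1.2729 bits/symbol


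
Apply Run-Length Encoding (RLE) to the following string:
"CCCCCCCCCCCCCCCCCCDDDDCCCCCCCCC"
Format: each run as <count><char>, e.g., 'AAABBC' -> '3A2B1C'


Scanning runs left to right:
  i=0: run of 'C' x 18 -> '18C'
  i=18: run of 'D' x 4 -> '4D'
  i=22: run of 'C' x 9 -> '9C'

RLE = 18C4D9C


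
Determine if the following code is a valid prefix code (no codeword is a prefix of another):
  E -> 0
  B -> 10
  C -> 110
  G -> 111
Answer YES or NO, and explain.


Checking each pair (does one codeword prefix another?):
  E='0' vs B='10': no prefix
  E='0' vs C='110': no prefix
  E='0' vs G='111': no prefix
  B='10' vs E='0': no prefix
  B='10' vs C='110': no prefix
  B='10' vs G='111': no prefix
  C='110' vs E='0': no prefix
  C='110' vs B='10': no prefix
  C='110' vs G='111': no prefix
  G='111' vs E='0': no prefix
  G='111' vs B='10': no prefix
  G='111' vs C='110': no prefix
No violation found over all pairs.

YES -- this is a valid prefix code. No codeword is a prefix of any other codeword.


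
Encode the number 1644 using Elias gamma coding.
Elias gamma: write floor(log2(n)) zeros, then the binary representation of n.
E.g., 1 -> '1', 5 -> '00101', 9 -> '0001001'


num_bits = floor(log2(1644)) + 1 = 11
leading_zeros = num_bits - 1 = 10
binary(1644) = 11001101100

Elias gamma(1644) = '0000000000' + '11001101100' = 000000000011001101100 (21 bits)


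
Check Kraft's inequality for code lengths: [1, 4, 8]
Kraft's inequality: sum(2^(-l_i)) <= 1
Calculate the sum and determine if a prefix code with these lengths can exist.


Sum = 2^(-1) + 2^(-4) + 2^(-8)
    = 0.5 + 0.0625 + 0.00390625
    = 145/256 = 0.56640625
Since 0.56640625 <= 1, Kraft's inequality IS satisfied.
A prefix code with these lengths CAN exist.

Kraft sum = 0.56640625. Satisfied.


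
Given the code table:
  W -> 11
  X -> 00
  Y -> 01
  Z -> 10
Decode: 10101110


Decoding:
10 -> Z
10 -> Z
11 -> W
10 -> Z


Result: ZZWZ


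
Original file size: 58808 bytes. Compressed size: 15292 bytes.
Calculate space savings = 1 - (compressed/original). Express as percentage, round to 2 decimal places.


ratio = compressed/original = 15292/58808 = 0.260033
savings = 1 - ratio = 1 - 0.260033 = 0.739967
as a percentage: 0.739967 * 100 = 74.0%

Space savings = 1 - 15292/58808 = 74.0%


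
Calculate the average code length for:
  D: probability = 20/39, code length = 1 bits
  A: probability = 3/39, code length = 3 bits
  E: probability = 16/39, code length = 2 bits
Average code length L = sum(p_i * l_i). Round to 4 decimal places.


Weighted contributions p_i * l_i:
  D: (20/39) * 1 = 20/39
  A: (3/39) * 3 = 9/39
  E: (16/39) * 2 = 32/39
Sum = (20 + 9 + 32)/39 = 61/39

L = 61/39 = 1.5641 bits/symbol


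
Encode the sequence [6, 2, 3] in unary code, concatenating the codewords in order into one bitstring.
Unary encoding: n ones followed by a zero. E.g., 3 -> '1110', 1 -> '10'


Encode each number as n ones followed by a terminating 0:
  6 -> 1111110 (7 bits)
  2 -> 110 (3 bits)
  3 -> 1110 (4 bits)
Total length = 7 + 3 + 4 = 14 bits.

Unary([6, 2, 3]) = 11111101101110 (14 bits)


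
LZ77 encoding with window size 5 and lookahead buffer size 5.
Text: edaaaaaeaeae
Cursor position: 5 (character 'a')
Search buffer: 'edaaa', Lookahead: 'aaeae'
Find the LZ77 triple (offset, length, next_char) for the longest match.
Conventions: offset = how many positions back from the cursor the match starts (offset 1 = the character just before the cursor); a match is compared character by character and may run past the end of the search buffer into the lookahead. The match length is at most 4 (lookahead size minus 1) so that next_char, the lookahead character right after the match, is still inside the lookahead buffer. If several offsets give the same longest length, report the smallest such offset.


Try each offset into the search buffer:
  offset=1 (pos 4, char 'a'): match length 2
  offset=2 (pos 3, char 'a'): match length 2
  offset=3 (pos 2, char 'a'): match length 2
  offset=4 (pos 1, char 'd'): match length 0
  offset=5 (pos 0, char 'e'): match length 0
Longest match has length 2, found at offsets 1, 2, 3; take the smallest, offset 1.
next_char = character at position 5 + 2 = 7 -> 'e'

Best match: offset=1, length=2 (matching 'aa' starting at position 4)
LZ77 triple: (1, 2, 'e')


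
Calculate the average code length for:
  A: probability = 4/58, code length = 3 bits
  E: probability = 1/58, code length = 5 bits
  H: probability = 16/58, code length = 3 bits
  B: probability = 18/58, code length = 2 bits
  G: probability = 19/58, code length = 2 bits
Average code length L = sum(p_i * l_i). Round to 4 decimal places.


Weighted contributions p_i * l_i:
  A: (4/58) * 3 = 12/58
  E: (1/58) * 5 = 5/58
  H: (16/58) * 3 = 48/58
  B: (18/58) * 2 = 36/58
  G: (19/58) * 2 = 38/58
Sum = (12 + 5 + 48 + 36 + 38)/58 = 139/58

L = 139/58 = 2.3966 bits/symbol


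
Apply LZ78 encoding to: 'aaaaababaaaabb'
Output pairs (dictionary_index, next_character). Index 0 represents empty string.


LZ78 encoding steps:
Dictionary: {0: ''}
Step 1: w='' (idx 0), next='a' -> output (0, 'a'), add 'a' as idx 1
Step 2: w='a' (idx 1), next='a' -> output (1, 'a'), add 'aa' as idx 2
Step 3: w='aa' (idx 2), next='b' -> output (2, 'b'), add 'aab' as idx 3
Step 4: w='a' (idx 1), next='b' -> output (1, 'b'), add 'ab' as idx 4
Step 5: w='aa' (idx 2), next='a' -> output (2, 'a'), add 'aaa' as idx 5
Step 6: w='ab' (idx 4), next='b' -> output (4, 'b'), add 'abb' as idx 6


Encoded: [(0, 'a'), (1, 'a'), (2, 'b'), (1, 'b'), (2, 'a'), (4, 'b')]


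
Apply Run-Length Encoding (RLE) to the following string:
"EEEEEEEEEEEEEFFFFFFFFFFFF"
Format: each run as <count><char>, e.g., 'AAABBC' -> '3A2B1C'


Scanning runs left to right:
  i=0: run of 'E' x 13 -> '13E'
  i=13: run of 'F' x 12 -> '12F'

RLE = 13E12F


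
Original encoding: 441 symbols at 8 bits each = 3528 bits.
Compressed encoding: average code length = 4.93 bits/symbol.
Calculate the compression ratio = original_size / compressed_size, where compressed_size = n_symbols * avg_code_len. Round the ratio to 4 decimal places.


original_size = n_symbols * orig_bits = 441 * 8 = 3528 bits
compressed_size = n_symbols * avg_code_len = 441 * 4.93 = 2174.13 bits
ratio = original_size / compressed_size = 3528 / 2174.13 = 1.6227

Compression ratio = 1.6227


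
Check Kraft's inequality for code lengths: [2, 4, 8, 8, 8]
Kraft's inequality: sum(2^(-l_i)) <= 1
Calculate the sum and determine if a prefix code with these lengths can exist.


Sum = 2^(-2) + 2^(-4) + 2^(-8) + 2^(-8) + 2^(-8)
    = 0.25 + 0.0625 + 0.00390625 + 0.00390625 + 0.00390625
    = 83/256 = 0.32421875
Since 0.32421875 <= 1, Kraft's inequality IS satisfied.
A prefix code with these lengths CAN exist.

Kraft sum = 0.32421875. Satisfied.


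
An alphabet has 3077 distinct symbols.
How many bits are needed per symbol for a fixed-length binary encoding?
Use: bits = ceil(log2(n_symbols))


log2(3077) = 11.5873
Bracket: 2^11 = 2048 < 3077 <= 2^12 = 4096
So ceil(log2(3077)) = 12

bits = ceil(log2(3077)) = ceil(11.5873) = 12 bits


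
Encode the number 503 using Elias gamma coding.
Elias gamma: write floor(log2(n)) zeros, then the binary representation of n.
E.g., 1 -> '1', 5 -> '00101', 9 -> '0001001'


num_bits = floor(log2(503)) + 1 = 9
leading_zeros = num_bits - 1 = 8
binary(503) = 111110111

Elias gamma(503) = '00000000' + '111110111' = 00000000111110111 (17 bits)


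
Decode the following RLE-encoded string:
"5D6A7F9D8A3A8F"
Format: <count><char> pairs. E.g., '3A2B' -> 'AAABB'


Expanding each <count><char> pair:
  5D -> 'DDDDD'
  6A -> 'AAAAAA'
  7F -> 'FFFFFFF'
  9D -> 'DDDDDDDDD'
  8A -> 'AAAAAAAA'
  3A -> 'AAA'
  8F -> 'FFFFFFFF'

Decoded = DDDDDAAAAAAFFFFFFFDDDDDDDDDAAAAAAAAAAAFFFFFFFF


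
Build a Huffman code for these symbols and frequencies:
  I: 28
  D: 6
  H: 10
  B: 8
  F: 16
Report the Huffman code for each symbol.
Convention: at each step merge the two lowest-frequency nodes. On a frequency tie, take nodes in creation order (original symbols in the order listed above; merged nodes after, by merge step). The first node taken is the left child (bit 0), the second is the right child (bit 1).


Huffman tree construction:
Step 1: Merge D(6) + B(8) = 14
Step 2: Merge H(10) + (D+B)(14) = 24
Step 3: Merge F(16) + (H+(D+B))(24) = 40
Step 4: Merge I(28) + (F+(H+(D+B)))(40) = 68
Read each symbol's code off the tree from the root (left child = 0, right child = 1).

Codes:
  I: 0 (length 1)
  D: 1110 (length 4)
  H: 110 (length 3)
  B: 1111 (length 4)
  F: 10 (length 2)
Average code length: 146/68 = 2.1471 bits/symbol


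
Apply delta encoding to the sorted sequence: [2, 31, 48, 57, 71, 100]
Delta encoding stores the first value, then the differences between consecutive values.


First value: 2
Deltas:
  31 - 2 = 29
  48 - 31 = 17
  57 - 48 = 9
  71 - 57 = 14
  100 - 71 = 29


Delta encoded: [2, 29, 17, 9, 14, 29]


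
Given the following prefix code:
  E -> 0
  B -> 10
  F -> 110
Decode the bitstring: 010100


Decoding step by step:
Bits 0 -> E
Bits 10 -> B
Bits 10 -> B
Bits 0 -> E


Decoded message: EBBE


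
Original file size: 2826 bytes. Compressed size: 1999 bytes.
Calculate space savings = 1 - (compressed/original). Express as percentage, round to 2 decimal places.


ratio = compressed/original = 1999/2826 = 0.70736
savings = 1 - ratio = 1 - 0.70736 = 0.29264
as a percentage: 0.29264 * 100 = 29.26%

Space savings = 1 - 1999/2826 = 29.26%


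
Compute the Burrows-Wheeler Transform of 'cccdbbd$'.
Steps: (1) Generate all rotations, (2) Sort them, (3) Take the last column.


Rotations (sorted):
  0: $cccdbbd -> last char: d
  1: bbd$cccd -> last char: d
  2: bd$cccdb -> last char: b
  3: cccdbbd$ -> last char: $
  4: ccdbbd$c -> last char: c
  5: cdbbd$cc -> last char: c
  6: d$cccdbb -> last char: b
  7: dbbd$ccc -> last char: c


BWT = ddb$ccbc


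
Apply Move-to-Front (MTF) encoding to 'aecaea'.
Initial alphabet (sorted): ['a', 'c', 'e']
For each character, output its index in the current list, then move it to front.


MTF encoding:
'a': index 0 in ['a', 'c', 'e'] -> ['a', 'c', 'e']
'e': index 2 in ['a', 'c', 'e'] -> ['e', 'a', 'c']
'c': index 2 in ['e', 'a', 'c'] -> ['c', 'e', 'a']
'a': index 2 in ['c', 'e', 'a'] -> ['a', 'c', 'e']
'e': index 2 in ['a', 'c', 'e'] -> ['e', 'a', 'c']
'a': index 1 in ['e', 'a', 'c'] -> ['a', 'e', 'c']


Output: [0, 2, 2, 2, 2, 1]


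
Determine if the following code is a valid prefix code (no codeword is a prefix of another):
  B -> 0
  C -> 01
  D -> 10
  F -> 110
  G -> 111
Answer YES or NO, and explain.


Checking each pair (does one codeword prefix another?):
  B='0' vs C='01': prefix -- VIOLATION

NO -- this is NOT a valid prefix code. B (0) is a prefix of C (01).


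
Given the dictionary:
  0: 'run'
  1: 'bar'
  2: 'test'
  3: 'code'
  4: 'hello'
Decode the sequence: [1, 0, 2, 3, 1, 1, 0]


Look up each index in the dictionary:
  1 -> 'bar'
  0 -> 'run'
  2 -> 'test'
  3 -> 'code'
  1 -> 'bar'
  1 -> 'bar'
  0 -> 'run'

Decoded: "bar run test code bar bar run"


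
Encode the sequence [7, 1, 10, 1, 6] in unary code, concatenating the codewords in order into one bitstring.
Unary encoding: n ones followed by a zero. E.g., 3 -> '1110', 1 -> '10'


Encode each number as n ones followed by a terminating 0:
  7 -> 11111110 (8 bits)
  1 -> 10 (2 bits)
  10 -> 11111111110 (11 bits)
  1 -> 10 (2 bits)
  6 -> 1111110 (7 bits)
Total length = 8 + 2 + 11 + 2 + 7 = 30 bits.

Unary([7, 1, 10, 1, 6]) = 111111101011111111110101111110 (30 bits)


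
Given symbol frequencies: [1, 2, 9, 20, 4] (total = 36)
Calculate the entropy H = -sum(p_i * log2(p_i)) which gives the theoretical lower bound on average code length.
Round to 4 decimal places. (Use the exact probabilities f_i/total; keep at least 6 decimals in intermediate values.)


Per-symbol terms -p_i * log2(p_i) with p_i = f_i/36:
  p = 1/36 = 0.027778: log2(p) = -5.169925, -p*log2(p) = 0.143609
  p = 2/36 = 0.055556: log2(p) = -4.169925, -p*log2(p) = 0.231663
  p = 9/36 = 0.250000: log2(p) = -2.000000, -p*log2(p) = 0.500000
  p = 20/36 = 0.555556: log2(p) = -0.847997, -p*log2(p) = 0.471109
  p = 4/36 = 0.111111: log2(p) = -3.169925, -p*log2(p) = 0.352214
H = 0.143609 + 0.231663 + 0.500000 + 0.471109 + 0.352214 = 1.698595

H = 1.6986 bits/symbol


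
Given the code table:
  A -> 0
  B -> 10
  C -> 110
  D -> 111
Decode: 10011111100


Decoding:
10 -> B
0 -> A
111 -> D
111 -> D
0 -> A
0 -> A


Result: BADDAA


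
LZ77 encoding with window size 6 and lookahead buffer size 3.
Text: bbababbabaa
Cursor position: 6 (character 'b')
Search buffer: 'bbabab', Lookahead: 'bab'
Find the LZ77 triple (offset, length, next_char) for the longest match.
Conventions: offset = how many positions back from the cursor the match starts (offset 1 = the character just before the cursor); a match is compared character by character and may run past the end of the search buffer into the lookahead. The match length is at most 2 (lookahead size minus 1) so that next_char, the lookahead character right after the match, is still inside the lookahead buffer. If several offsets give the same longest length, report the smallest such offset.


Try each offset into the search buffer:
  offset=1 (pos 5, char 'b'): match length 1
  offset=2 (pos 4, char 'a'): match length 0
  offset=3 (pos 3, char 'b'): match length 2
  offset=4 (pos 2, char 'a'): match length 0
  offset=5 (pos 1, char 'b'): match length 2
  offset=6 (pos 0, char 'b'): match length 1
Longest match has length 2, found at offsets 3, 5; take the smallest, offset 3.
next_char = character at position 6 + 2 = 8 -> 'b'

Best match: offset=3, length=2 (matching 'ba' starting at position 3)
LZ77 triple: (3, 2, 'b')


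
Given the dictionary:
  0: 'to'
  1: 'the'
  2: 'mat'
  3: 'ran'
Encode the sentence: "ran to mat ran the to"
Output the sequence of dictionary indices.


Look up each word in the dictionary:
  'ran' -> 3
  'to' -> 0
  'mat' -> 2
  'ran' -> 3
  'the' -> 1
  'to' -> 0

Encoded: [3, 0, 2, 3, 1, 0]


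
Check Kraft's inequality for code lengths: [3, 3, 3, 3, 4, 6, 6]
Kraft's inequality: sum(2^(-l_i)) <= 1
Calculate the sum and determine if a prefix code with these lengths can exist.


Sum = 2^(-3) + 2^(-3) + 2^(-3) + 2^(-3) + 2^(-4) + 2^(-6) + 2^(-6)
    = 0.125 + 0.125 + 0.125 + 0.125 + 0.0625 + 0.015625 + 0.015625
    = 38/64 = 0.59375
Since 0.59375 <= 1, Kraft's inequality IS satisfied.
A prefix code with these lengths CAN exist.

Kraft sum = 0.59375. Satisfied.


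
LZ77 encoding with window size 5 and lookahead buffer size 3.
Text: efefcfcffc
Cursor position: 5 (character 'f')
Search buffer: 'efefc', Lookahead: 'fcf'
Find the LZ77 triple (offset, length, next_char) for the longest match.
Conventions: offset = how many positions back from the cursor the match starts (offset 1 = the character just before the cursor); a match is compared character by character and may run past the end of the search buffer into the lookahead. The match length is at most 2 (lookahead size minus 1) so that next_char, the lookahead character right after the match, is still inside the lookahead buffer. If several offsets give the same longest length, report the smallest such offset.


Try each offset into the search buffer:
  offset=1 (pos 4, char 'c'): match length 0
  offset=2 (pos 3, char 'f'): match length 2
  offset=3 (pos 2, char 'e'): match length 0
  offset=4 (pos 1, char 'f'): match length 1
  offset=5 (pos 0, char 'e'): match length 0
Longest match has length 2 at offset 2.
next_char = character at position 5 + 2 = 7 -> 'f'

Best match: offset=2, length=2 (matching 'fc' starting at position 3)
LZ77 triple: (2, 2, 'f')


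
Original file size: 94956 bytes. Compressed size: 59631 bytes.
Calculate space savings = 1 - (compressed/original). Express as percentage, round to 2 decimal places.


ratio = compressed/original = 59631/94956 = 0.627986
savings = 1 - ratio = 1 - 0.627986 = 0.372014
as a percentage: 0.372014 * 100 = 37.2%

Space savings = 1 - 59631/94956 = 37.2%


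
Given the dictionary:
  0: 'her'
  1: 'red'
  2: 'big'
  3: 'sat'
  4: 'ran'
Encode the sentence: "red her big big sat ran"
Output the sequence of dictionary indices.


Look up each word in the dictionary:
  'red' -> 1
  'her' -> 0
  'big' -> 2
  'big' -> 2
  'sat' -> 3
  'ran' -> 4

Encoded: [1, 0, 2, 2, 3, 4]


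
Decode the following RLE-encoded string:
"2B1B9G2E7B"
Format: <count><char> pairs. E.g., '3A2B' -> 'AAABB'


Expanding each <count><char> pair:
  2B -> 'BB'
  1B -> 'B'
  9G -> 'GGGGGGGGG'
  2E -> 'EE'
  7B -> 'BBBBBBB'

Decoded = BBBGGGGGGGGGEEBBBBBBB


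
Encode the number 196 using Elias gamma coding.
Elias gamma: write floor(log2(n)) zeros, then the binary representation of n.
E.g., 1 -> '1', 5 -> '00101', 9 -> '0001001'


num_bits = floor(log2(196)) + 1 = 8
leading_zeros = num_bits - 1 = 7
binary(196) = 11000100

Elias gamma(196) = '0000000' + '11000100' = 000000011000100 (15 bits)


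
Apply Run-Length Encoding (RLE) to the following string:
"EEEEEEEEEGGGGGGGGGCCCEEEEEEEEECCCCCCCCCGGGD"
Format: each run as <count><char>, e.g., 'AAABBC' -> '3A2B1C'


Scanning runs left to right:
  i=0: run of 'E' x 9 -> '9E'
  i=9: run of 'G' x 9 -> '9G'
  i=18: run of 'C' x 3 -> '3C'
  i=21: run of 'E' x 9 -> '9E'
  i=30: run of 'C' x 9 -> '9C'
  i=39: run of 'G' x 3 -> '3G'
  i=42: run of 'D' x 1 -> '1D'

RLE = 9E9G3C9E9C3G1D


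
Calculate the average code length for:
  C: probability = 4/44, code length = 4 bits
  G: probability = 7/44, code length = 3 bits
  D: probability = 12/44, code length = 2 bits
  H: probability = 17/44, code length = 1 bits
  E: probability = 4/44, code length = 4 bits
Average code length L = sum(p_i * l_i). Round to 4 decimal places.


Weighted contributions p_i * l_i:
  C: (4/44) * 4 = 16/44
  G: (7/44) * 3 = 21/44
  D: (12/44) * 2 = 24/44
  H: (17/44) * 1 = 17/44
  E: (4/44) * 4 = 16/44
Sum = (16 + 21 + 24 + 17 + 16)/44 = 94/44

L = 94/44 = 2.1364 bits/symbol


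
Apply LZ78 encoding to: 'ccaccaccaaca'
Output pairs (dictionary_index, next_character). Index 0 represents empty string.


LZ78 encoding steps:
Dictionary: {0: ''}
Step 1: w='' (idx 0), next='c' -> output (0, 'c'), add 'c' as idx 1
Step 2: w='c' (idx 1), next='a' -> output (1, 'a'), add 'ca' as idx 2
Step 3: w='c' (idx 1), next='c' -> output (1, 'c'), add 'cc' as idx 3
Step 4: w='' (idx 0), next='a' -> output (0, 'a'), add 'a' as idx 4
Step 5: w='cc' (idx 3), next='a' -> output (3, 'a'), add 'cca' as idx 5
Step 6: w='a' (idx 4), next='c' -> output (4, 'c'), add 'ac' as idx 6
Step 7: w='a' (idx 4), end of input -> output (4, '')


Encoded: [(0, 'c'), (1, 'a'), (1, 'c'), (0, 'a'), (3, 'a'), (4, 'c'), (4, '')]


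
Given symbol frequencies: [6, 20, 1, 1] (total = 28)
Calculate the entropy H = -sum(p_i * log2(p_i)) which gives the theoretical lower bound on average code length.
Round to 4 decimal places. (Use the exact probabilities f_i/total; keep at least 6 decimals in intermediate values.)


Per-symbol terms -p_i * log2(p_i) with p_i = f_i/28:
  p = 6/28 = 0.214286: log2(p) = -2.222392, -p*log2(p) = 0.476227
  p = 20/28 = 0.714286: log2(p) = -0.485427, -p*log2(p) = 0.346733
  p = 1/28 = 0.035714: log2(p) = -4.807355, -p*log2(p) = 0.171691
  p = 1/28 = 0.035714: log2(p) = -4.807355, -p*log2(p) = 0.171691
H = 0.476227 + 0.346733 + 0.171691 + 0.171691 = 1.166342

H = 1.1663 bits/symbol


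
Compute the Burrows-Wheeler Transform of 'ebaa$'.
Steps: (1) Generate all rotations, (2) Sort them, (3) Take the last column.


Rotations (sorted):
  0: $ebaa -> last char: a
  1: a$eba -> last char: a
  2: aa$eb -> last char: b
  3: baa$e -> last char: e
  4: ebaa$ -> last char: $


BWT = aabe$


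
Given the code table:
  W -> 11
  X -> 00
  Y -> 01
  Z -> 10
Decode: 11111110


Decoding:
11 -> W
11 -> W
11 -> W
10 -> Z


Result: WWWZ


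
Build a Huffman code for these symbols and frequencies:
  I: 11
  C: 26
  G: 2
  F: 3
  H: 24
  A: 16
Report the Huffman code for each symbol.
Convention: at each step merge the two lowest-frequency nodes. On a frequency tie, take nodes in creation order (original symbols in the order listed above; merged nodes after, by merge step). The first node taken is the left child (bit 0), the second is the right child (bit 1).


Huffman tree construction:
Step 1: Merge G(2) + F(3) = 5
Step 2: Merge (G+F)(5) + I(11) = 16
Step 3: Merge A(16) + ((G+F)+I)(16) = 32
Step 4: Merge H(24) + C(26) = 50
Step 5: Merge (A+((G+F)+I))(32) + (H+C)(50) = 82
Read each symbol's code off the tree from the root (left child = 0, right child = 1).

Codes:
  I: 011 (length 3)
  C: 11 (length 2)
  G: 0100 (length 4)
  F: 0101 (length 4)
  H: 10 (length 2)
  A: 00 (length 2)
Average code length: 185/82 = 2.2561 bits/symbol


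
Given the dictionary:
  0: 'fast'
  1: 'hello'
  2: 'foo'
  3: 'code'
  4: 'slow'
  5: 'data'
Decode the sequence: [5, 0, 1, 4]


Look up each index in the dictionary:
  5 -> 'data'
  0 -> 'fast'
  1 -> 'hello'
  4 -> 'slow'

Decoded: "data fast hello slow"


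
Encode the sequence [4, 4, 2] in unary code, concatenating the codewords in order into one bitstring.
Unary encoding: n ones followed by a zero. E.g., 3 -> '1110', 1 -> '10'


Encode each number as n ones followed by a terminating 0:
  4 -> 11110 (5 bits)
  4 -> 11110 (5 bits)
  2 -> 110 (3 bits)
Total length = 5 + 5 + 3 = 13 bits.

Unary([4, 4, 2]) = 1111011110110 (13 bits)


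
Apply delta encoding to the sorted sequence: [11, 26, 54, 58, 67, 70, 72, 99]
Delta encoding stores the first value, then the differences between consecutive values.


First value: 11
Deltas:
  26 - 11 = 15
  54 - 26 = 28
  58 - 54 = 4
  67 - 58 = 9
  70 - 67 = 3
  72 - 70 = 2
  99 - 72 = 27


Delta encoded: [11, 15, 28, 4, 9, 3, 2, 27]


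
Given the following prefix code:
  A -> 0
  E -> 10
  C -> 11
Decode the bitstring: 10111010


Decoding step by step:
Bits 10 -> E
Bits 11 -> C
Bits 10 -> E
Bits 10 -> E


Decoded message: ECEE


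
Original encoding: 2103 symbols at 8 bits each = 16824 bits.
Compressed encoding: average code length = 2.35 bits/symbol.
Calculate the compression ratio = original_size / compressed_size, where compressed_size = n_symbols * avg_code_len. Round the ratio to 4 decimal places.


original_size = n_symbols * orig_bits = 2103 * 8 = 16824 bits
compressed_size = n_symbols * avg_code_len = 2103 * 2.35 = 4942.05 bits
ratio = original_size / compressed_size = 16824 / 4942.05 = 3.4043

Compression ratio = 3.4043


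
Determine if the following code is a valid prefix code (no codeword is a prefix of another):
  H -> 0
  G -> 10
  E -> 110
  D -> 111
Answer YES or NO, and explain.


Checking each pair (does one codeword prefix another?):
  H='0' vs G='10': no prefix
  H='0' vs E='110': no prefix
  H='0' vs D='111': no prefix
  G='10' vs H='0': no prefix
  G='10' vs E='110': no prefix
  G='10' vs D='111': no prefix
  E='110' vs H='0': no prefix
  E='110' vs G='10': no prefix
  E='110' vs D='111': no prefix
  D='111' vs H='0': no prefix
  D='111' vs G='10': no prefix
  D='111' vs E='110': no prefix
No violation found over all pairs.

YES -- this is a valid prefix code. No codeword is a prefix of any other codeword.


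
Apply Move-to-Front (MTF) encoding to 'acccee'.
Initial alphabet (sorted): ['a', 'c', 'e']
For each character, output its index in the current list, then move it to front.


MTF encoding:
'a': index 0 in ['a', 'c', 'e'] -> ['a', 'c', 'e']
'c': index 1 in ['a', 'c', 'e'] -> ['c', 'a', 'e']
'c': index 0 in ['c', 'a', 'e'] -> ['c', 'a', 'e']
'c': index 0 in ['c', 'a', 'e'] -> ['c', 'a', 'e']
'e': index 2 in ['c', 'a', 'e'] -> ['e', 'c', 'a']
'e': index 0 in ['e', 'c', 'a'] -> ['e', 'c', 'a']


Output: [0, 1, 0, 0, 2, 0]


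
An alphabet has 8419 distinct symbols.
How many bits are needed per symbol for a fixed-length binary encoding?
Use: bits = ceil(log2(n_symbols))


log2(8419) = 13.0394
Bracket: 2^13 = 8192 < 8419 <= 2^14 = 16384
So ceil(log2(8419)) = 14

bits = ceil(log2(8419)) = ceil(13.0394) = 14 bits
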